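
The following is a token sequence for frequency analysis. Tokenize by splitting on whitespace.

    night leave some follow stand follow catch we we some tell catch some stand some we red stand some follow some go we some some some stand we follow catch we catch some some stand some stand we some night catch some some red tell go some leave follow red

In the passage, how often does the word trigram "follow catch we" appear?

2

Scanning the 48 overlapping trigram windows for "follow catch we":
  position 6–8: follow catch we
  position 29–31: follow catch we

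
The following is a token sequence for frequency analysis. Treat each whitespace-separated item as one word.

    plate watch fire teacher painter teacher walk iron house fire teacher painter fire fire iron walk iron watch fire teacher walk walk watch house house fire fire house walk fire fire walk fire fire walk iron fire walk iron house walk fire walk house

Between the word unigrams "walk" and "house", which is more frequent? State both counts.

"walk": 10 occurrences
"house": 6 occurrences

"walk" (10 vs 6)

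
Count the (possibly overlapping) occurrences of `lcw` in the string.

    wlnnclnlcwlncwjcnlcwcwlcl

Sliding a length-3 window over the 25 characters (23 positions):
  position 8–10: lcw
  position 18–20: lcw

2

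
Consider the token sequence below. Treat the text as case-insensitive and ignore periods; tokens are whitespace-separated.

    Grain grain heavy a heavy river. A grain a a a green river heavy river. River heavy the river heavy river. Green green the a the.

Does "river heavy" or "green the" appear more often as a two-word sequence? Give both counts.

"river heavy": 3 occurrences
"green the": 1 occurrence

"river heavy" (3 vs 1)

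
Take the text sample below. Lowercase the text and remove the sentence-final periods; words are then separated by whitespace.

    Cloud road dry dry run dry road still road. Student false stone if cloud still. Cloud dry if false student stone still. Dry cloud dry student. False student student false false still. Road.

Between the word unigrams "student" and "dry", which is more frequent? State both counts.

"dry" (6 vs 5)

"student": 5 occurrences
"dry": 6 occurrences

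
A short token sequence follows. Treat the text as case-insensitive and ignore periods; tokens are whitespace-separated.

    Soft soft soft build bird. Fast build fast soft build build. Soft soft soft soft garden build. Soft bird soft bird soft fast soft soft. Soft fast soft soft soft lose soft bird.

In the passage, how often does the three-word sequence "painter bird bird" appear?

0

Scanning the 31 overlapping trigram windows for "painter bird bird":
  (none found)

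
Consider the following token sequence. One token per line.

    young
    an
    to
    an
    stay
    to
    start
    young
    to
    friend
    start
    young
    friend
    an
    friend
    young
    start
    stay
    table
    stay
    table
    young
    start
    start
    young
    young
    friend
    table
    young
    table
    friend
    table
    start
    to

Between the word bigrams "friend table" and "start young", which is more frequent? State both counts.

"start young" (3 vs 2)

"friend table": 2 occurrences
"start young": 3 occurrences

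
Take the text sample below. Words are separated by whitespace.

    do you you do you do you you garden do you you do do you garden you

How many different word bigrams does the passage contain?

17 tokens → 16 bigram windows in total.
Repeated bigrams (each contributes count−1 duplicates):
  do you: 5
  you do: 3
  you you: 3
  you garden: 2
9 duplicate windows → 16 − 9 = 7 distinct.

7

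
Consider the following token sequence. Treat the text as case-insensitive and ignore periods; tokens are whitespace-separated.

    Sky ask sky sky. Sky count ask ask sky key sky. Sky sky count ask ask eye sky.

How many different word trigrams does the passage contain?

18 tokens → 16 trigram windows in total.
Repeated trigrams (each contributes count−1 duplicates):
  count ask ask: 2
  sky count ask: 2
  sky sky count: 2
  sky sky sky: 2
4 duplicate windows → 16 − 4 = 12 distinct.

12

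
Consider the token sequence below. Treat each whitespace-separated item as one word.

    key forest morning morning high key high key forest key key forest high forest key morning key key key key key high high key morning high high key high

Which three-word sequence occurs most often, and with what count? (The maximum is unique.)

Trigram frequencies (highest first):
  key key key: 3
  high key high: 2
  high high key: 2
  key forest morning: 1
  forest morning morning: 1
  morning morning high: 1
  … (17 more, each ≤ 1)

"key key key", 3 times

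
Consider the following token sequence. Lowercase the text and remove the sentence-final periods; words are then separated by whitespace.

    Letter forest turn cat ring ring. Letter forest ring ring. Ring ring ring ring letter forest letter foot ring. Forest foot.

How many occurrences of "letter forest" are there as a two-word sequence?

3

Scanning the 20 overlapping bigram windows for "letter forest":
  position 1–2: letter forest
  position 7–8: letter forest
  position 15–16: letter forest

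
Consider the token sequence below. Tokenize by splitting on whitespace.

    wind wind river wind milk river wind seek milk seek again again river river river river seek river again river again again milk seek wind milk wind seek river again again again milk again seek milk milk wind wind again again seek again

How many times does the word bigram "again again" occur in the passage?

Scanning the 42 overlapping bigram windows for "again again":
  position 11–12: again again
  position 21–22: again again
  position 30–31: again again
  position 31–32: again again
  position 40–41: again again

5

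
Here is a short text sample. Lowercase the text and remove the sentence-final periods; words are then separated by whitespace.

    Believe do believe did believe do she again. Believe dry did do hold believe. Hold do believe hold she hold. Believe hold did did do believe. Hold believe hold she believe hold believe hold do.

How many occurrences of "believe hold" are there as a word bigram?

Scanning the 34 overlapping bigram windows for "believe hold":
  position 14–15: believe hold
  position 17–18: believe hold
  position 21–22: believe hold
  position 26–27: believe hold
  position 28–29: believe hold
  position 31–32: believe hold
  position 33–34: believe hold

7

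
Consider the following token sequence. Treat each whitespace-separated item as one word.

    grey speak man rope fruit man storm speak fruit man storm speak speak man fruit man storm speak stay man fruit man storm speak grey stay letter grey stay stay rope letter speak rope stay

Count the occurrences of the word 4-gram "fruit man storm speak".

Scanning the 32 overlapping 4-gram windows for "fruit man storm speak":
  position 5–8: fruit man storm speak
  position 9–12: fruit man storm speak
  position 15–18: fruit man storm speak
  position 21–24: fruit man storm speak

4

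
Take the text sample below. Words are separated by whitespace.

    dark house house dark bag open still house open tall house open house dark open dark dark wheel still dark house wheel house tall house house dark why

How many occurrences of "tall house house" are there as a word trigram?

Scanning the 26 overlapping trigram windows for "tall house house":
  position 24–26: tall house house

1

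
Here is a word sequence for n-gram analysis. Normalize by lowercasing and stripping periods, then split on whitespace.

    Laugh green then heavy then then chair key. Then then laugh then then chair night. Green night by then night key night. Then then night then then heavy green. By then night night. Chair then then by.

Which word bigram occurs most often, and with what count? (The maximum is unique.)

Bigram frequencies (highest first):
  then then: 6
  then night: 3
  then heavy: 2
  then chair: 2
  by then: 2
  night then: 2
  … (19 more, each ≤ 1)

"then then", 6 times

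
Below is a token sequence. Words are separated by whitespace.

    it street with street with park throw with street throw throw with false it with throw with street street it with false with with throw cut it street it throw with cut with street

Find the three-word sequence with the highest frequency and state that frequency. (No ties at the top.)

"throw with street", 2 times

Trigram frequencies (highest first):
  throw with street: 2
  it street with: 1
  street with street: 1
  with street with: 1
  street with park: 1
  with park throw: 1
  … (25 more, each ≤ 1)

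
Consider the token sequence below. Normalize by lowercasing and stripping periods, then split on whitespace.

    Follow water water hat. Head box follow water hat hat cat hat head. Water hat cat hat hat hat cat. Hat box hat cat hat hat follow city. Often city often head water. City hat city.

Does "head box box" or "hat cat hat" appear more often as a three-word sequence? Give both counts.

"hat cat hat" (4 vs 0)

"head box box": 0 occurrences
"hat cat hat": 4 occurrences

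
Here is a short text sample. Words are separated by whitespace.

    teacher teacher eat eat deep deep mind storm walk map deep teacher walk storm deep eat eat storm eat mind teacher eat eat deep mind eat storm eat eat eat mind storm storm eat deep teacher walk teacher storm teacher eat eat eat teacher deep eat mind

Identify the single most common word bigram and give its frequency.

"eat eat", 7 times

Bigram frequencies (highest first):
  eat eat: 7
  teacher eat: 3
  eat deep: 3
  storm eat: 3
  eat mind: 3
  deep mind: 2
  … (20 more, each ≤ 2)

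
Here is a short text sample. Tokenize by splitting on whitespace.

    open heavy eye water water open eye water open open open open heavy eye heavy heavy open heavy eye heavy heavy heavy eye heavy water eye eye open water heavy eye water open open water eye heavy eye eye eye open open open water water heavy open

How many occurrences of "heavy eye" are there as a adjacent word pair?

6

Scanning the 46 overlapping bigram windows for "heavy eye":
  position 2–3: heavy eye
  position 13–14: heavy eye
  position 18–19: heavy eye
  position 22–23: heavy eye
  position 30–31: heavy eye
  position 37–38: heavy eye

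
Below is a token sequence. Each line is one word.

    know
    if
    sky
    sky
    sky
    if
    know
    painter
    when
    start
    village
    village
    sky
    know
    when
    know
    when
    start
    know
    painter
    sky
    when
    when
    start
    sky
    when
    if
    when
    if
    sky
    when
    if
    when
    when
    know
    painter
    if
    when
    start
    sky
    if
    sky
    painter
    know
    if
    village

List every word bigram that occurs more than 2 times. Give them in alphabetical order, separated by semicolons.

if sky; if when; know painter; sky when; when if; when start

Bigram counts meeting the condition (more than 2 times):
  if sky: 3
  if when: 3
  know painter: 3
  sky when: 3
  when if: 3
  when start: 4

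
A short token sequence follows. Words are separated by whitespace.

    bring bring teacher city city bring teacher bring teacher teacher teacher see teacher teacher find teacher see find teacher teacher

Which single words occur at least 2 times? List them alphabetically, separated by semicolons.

Unigram counts meeting the condition (at least 2 times):
  bring: 4
  city: 2
  find: 2
  see: 2
  teacher: 10

bring; city; find; see; teacher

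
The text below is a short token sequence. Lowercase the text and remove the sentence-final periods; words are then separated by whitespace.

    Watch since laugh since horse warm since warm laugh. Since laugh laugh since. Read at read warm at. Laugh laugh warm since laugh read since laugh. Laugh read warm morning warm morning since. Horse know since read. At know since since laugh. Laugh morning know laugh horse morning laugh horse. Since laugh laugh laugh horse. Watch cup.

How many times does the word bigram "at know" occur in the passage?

Scanning the 56 overlapping bigram windows for "at know":
  position 38–39: at know

1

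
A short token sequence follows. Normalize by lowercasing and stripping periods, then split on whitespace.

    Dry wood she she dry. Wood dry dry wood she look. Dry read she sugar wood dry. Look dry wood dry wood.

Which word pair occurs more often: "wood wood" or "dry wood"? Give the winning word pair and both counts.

"dry wood" (5 vs 0)

"wood wood": 0 occurrences
"dry wood": 5 occurrences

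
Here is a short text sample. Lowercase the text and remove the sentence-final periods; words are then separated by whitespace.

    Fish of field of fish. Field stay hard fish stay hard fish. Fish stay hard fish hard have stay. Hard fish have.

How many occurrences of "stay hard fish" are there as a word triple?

4

Scanning the 20 overlapping trigram windows for "stay hard fish":
  position 7–9: stay hard fish
  position 10–12: stay hard fish
  position 14–16: stay hard fish
  position 19–21: stay hard fish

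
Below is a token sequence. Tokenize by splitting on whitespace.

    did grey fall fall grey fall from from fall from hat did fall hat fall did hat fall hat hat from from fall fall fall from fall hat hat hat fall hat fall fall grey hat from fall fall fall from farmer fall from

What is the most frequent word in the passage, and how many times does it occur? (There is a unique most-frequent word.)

Unigram frequencies (highest first):
  fall: 18
  hat: 10
  from: 9
  did: 3
  grey: 3
  farmer: 1

"fall", 18 times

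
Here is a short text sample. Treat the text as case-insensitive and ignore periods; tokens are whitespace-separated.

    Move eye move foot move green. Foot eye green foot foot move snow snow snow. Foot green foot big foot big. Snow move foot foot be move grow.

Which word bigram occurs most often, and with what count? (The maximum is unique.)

"green foot", 3 times

Bigram frequencies (highest first):
  green foot: 3
  move foot: 2
  foot move: 2
  foot foot: 2
  snow snow: 2
  foot big: 2
  … (14 more, each ≤ 1)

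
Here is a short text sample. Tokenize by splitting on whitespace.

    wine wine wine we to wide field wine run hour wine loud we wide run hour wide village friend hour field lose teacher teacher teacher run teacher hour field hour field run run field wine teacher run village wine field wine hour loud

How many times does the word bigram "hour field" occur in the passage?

3

Scanning the 42 overlapping bigram windows for "hour field":
  position 20–21: hour field
  position 28–29: hour field
  position 30–31: hour field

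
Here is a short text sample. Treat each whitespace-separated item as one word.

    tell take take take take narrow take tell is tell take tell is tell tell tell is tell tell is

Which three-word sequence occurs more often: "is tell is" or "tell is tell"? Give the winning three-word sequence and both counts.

"is tell is": 0 occurrences
"tell is tell": 3 occurrences

"tell is tell" (3 vs 0)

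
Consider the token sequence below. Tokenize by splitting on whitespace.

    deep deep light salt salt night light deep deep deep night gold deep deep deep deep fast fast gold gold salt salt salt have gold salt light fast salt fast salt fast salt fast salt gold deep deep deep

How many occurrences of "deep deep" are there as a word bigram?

Scanning the 38 overlapping bigram windows for "deep deep":
  position 1–2: deep deep
  position 8–9: deep deep
  position 9–10: deep deep
  position 13–14: deep deep
  position 14–15: deep deep
  position 15–16: deep deep
  position 37–38: deep deep
  position 38–39: deep deep

8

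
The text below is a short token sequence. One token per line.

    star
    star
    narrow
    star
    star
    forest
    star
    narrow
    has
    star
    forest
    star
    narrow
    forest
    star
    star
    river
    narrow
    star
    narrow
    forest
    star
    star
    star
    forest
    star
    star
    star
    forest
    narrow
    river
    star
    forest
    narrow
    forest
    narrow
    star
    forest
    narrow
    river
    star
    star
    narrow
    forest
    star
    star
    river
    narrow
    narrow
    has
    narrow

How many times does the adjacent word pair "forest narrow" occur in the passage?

Scanning the 50 overlapping bigram windows for "forest narrow":
  position 29–30: forest narrow
  position 33–34: forest narrow
  position 35–36: forest narrow
  position 38–39: forest narrow

4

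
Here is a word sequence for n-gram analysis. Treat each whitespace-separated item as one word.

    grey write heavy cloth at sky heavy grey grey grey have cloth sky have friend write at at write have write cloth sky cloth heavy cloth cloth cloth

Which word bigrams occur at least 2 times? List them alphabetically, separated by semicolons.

Bigram counts meeting the condition (at least 2 times):
  cloth cloth: 2
  cloth sky: 2
  grey grey: 2
  heavy cloth: 2

cloth cloth; cloth sky; grey grey; heavy cloth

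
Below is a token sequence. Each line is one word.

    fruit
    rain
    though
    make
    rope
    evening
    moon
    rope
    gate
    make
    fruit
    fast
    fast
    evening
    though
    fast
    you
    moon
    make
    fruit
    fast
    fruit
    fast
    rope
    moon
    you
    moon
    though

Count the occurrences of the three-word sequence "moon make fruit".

1

Scanning the 26 overlapping trigram windows for "moon make fruit":
  position 18–20: moon make fruit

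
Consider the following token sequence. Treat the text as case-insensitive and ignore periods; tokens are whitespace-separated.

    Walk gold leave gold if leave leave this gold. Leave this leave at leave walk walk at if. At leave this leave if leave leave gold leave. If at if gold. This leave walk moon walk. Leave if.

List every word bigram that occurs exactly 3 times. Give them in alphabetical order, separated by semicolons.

Bigram counts meeting the condition (exactly 3 times):
  gold leave: 3
  leave if: 3
  leave this: 3
  this leave: 3

gold leave; leave if; leave this; this leave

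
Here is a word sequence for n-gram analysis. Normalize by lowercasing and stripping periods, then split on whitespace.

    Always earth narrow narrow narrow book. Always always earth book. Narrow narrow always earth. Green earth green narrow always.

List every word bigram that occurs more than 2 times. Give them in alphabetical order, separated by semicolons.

Bigram counts meeting the condition (more than 2 times):
  always earth: 3
  narrow narrow: 3

always earth; narrow narrow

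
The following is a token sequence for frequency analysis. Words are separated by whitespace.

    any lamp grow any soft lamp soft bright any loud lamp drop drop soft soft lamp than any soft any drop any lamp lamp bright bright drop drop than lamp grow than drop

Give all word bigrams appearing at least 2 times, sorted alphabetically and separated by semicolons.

any lamp; any soft; drop drop; lamp grow; soft lamp

Bigram counts meeting the condition (at least 2 times):
  any lamp: 2
  any soft: 2
  drop drop: 2
  lamp grow: 2
  soft lamp: 2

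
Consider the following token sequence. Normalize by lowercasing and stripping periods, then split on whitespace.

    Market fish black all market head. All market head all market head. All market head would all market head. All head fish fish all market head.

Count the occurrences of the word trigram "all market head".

Scanning the 24 overlapping trigram windows for "all market head":
  position 4–6: all market head
  position 7–9: all market head
  position 10–12: all market head
  position 13–15: all market head
  position 17–19: all market head
  position 24–26: all market head

6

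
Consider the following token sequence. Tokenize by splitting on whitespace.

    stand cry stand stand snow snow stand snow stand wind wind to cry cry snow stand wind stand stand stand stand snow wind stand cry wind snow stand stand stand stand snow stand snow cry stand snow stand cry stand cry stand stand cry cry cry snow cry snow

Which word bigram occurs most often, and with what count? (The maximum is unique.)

"stand stand", 8 times

Bigram frequencies (highest first):
  stand stand: 8
  stand snow: 6
  snow stand: 6
  stand cry: 5
  cry stand: 4
  cry cry: 3
  … (11 more, each ≤ 3)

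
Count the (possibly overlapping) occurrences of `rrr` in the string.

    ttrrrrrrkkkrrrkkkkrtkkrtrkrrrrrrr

Sliding a length-3 window over the 33 characters (31 positions):
  position 3–5: rrr
  position 4–6: rrr
  position 5–7: rrr
  position 6–8: rrr
  position 12–14: rrr
  position 27–29: rrr
  position 28–30: rrr
  position 29–31: rrr
  position 30–32: rrr
  position 31–33: rrr

10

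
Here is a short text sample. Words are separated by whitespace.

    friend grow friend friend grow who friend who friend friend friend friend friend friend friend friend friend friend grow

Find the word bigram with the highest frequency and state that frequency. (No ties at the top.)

"friend friend", 10 times

Bigram frequencies (highest first):
  friend friend: 10
  friend grow: 3
  who friend: 2
  grow friend: 1
  grow who: 1
  friend who: 1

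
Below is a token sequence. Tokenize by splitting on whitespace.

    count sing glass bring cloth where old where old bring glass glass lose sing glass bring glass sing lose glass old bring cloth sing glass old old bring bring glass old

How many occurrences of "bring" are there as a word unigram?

Scanning the 31 tokens for "bring":
  position 4: bring
  position 10: bring
  position 16: bring
  position 22: bring
  position 28: bring
  position 29: bring

6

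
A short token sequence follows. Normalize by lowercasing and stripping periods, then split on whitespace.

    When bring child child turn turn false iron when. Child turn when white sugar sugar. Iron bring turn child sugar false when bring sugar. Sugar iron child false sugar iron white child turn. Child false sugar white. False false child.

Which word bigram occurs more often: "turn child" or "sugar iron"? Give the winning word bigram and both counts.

"turn child": 2 occurrences
"sugar iron": 3 occurrences

"sugar iron" (3 vs 2)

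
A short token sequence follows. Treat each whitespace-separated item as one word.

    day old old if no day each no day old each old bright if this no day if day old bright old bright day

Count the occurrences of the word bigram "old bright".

Scanning the 23 overlapping bigram windows for "old bright":
  position 12–13: old bright
  position 20–21: old bright
  position 22–23: old bright

3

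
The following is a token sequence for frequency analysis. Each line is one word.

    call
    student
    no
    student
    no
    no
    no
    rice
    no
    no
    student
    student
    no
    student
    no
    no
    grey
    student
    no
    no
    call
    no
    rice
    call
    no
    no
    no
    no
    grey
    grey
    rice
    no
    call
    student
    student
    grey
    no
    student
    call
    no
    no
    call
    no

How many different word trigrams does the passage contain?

43 tokens → 41 trigram windows in total.
Repeated trigrams (each contributes count−1 duplicates):
  no no no: 3
  student no no: 3
  call no no: 2
  no call no: 2
  no no call: 2
  no no grey: 2
  no student no: 2
  student no student: 2
10 duplicate windows → 41 − 10 = 31 distinct.

31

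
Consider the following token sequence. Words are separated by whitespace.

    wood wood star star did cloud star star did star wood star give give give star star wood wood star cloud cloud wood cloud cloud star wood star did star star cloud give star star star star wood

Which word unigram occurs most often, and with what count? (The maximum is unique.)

"star", 17 times

Unigram frequencies (highest first):
  star: 17
  wood: 8
  cloud: 6
  give: 4
  did: 3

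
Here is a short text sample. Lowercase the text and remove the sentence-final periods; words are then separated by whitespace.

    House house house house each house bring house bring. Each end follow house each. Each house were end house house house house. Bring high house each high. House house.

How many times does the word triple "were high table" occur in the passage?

0

Scanning the 27 overlapping trigram windows for "were high table":
  (none found)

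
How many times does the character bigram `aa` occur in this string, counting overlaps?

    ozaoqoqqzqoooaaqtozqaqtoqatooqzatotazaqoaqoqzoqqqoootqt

1

Sliding a length-2 window over the 55 characters (54 positions):
  position 14–15: aa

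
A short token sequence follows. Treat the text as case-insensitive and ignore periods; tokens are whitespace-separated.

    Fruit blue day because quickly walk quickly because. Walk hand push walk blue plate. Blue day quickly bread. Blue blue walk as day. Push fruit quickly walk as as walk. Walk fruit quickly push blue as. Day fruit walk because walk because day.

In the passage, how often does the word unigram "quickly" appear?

5

Scanning the 43 tokens for "quickly":
  position 5: quickly
  position 7: quickly
  position 17: quickly
  position 26: quickly
  position 33: quickly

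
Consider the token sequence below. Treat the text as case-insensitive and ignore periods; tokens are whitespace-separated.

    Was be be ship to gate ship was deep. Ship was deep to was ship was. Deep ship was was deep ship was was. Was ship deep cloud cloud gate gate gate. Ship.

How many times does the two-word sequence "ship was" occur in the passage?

5

Scanning the 32 overlapping bigram windows for "ship was":
  position 7–8: ship was
  position 10–11: ship was
  position 15–16: ship was
  position 18–19: ship was
  position 22–23: ship was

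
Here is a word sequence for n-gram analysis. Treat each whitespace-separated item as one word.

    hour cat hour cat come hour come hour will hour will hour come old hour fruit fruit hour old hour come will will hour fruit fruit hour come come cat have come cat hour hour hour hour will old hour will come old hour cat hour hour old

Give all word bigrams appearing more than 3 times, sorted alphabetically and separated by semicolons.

Bigram counts meeting the condition (more than 3 times):
  hour come: 4
  hour hour: 4
  hour will: 4
  old hour: 4

hour come; hour hour; hour will; old hour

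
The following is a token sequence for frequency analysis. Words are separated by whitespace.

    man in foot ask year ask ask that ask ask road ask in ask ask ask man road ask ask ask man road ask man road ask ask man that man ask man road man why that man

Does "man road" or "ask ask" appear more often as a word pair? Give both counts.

"man road": 4 occurrences
"ask ask": 7 occurrences

"ask ask" (7 vs 4)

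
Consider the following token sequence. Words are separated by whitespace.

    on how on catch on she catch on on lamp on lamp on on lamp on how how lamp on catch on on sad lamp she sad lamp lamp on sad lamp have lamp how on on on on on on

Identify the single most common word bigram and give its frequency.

Bigram frequencies (highest first):
  on on: 8
  lamp on: 5
  catch on: 3
  on lamp: 3
  sad lamp: 3
  on how: 2
  … (13 more, each ≤ 2)

"on on", 8 times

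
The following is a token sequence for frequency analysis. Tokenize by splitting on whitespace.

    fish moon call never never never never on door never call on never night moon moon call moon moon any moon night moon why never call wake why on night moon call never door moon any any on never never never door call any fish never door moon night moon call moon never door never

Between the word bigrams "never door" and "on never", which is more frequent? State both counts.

"never door" (4 vs 2)

"never door": 4 occurrences
"on never": 2 occurrences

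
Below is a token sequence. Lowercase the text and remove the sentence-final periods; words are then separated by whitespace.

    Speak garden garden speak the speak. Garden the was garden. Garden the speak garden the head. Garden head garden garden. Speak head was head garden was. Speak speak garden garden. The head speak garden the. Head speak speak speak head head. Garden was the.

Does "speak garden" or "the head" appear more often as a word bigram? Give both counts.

"speak garden": 5 occurrences
"the head": 3 occurrences

"speak garden" (5 vs 3)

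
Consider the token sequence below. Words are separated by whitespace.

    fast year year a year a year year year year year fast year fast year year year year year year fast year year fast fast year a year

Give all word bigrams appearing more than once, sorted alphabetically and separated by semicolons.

Bigram counts meeting the condition (more than once):
  a year: 3
  fast year: 5
  year a: 3
  year fast: 4
  year year: 11

a year; fast year; year a; year fast; year year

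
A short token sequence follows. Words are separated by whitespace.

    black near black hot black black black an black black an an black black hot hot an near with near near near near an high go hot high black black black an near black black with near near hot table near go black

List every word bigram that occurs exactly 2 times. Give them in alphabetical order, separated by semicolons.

an black; an near; black hot; near black; with near

Bigram counts meeting the condition (exactly 2 times):
  an black: 2
  an near: 2
  black hot: 2
  near black: 2
  with near: 2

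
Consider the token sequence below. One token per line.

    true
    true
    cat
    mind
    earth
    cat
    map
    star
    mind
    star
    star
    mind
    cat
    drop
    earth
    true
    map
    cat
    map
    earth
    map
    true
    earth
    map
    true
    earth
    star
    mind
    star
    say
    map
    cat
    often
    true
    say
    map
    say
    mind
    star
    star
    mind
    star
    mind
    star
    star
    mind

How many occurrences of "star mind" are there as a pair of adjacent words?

Scanning the 45 overlapping bigram windows for "star mind":
  position 8–9: star mind
  position 11–12: star mind
  position 27–28: star mind
  position 40–41: star mind
  position 42–43: star mind
  position 45–46: star mind

6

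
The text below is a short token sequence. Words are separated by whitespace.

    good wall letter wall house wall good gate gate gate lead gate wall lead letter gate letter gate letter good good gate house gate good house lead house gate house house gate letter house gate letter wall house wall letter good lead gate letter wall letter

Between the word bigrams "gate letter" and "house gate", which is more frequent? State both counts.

"gate letter" (5 vs 4)

"gate letter": 5 occurrences
"house gate": 4 occurrences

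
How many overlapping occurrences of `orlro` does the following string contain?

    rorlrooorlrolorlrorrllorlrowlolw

4

Sliding a length-5 window over the 32 characters (28 positions):
  position 2–6: orlro
  position 8–12: orlro
  position 14–18: orlro
  position 23–27: orlro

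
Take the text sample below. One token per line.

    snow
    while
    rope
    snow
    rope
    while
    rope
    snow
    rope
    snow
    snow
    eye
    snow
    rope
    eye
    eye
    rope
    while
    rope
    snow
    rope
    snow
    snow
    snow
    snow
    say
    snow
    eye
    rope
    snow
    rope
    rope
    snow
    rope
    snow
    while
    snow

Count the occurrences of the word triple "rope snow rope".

Scanning the 35 overlapping trigram windows for "rope snow rope":
  position 3–5: rope snow rope
  position 7–9: rope snow rope
  position 19–21: rope snow rope
  position 29–31: rope snow rope
  position 32–34: rope snow rope

5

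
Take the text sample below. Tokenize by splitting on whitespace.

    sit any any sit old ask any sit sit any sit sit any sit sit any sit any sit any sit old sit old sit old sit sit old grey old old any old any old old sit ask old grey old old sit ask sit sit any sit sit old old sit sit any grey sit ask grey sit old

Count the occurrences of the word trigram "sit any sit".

Scanning the 59 overlapping trigram windows for "sit any sit":
  position 9–11: sit any sit
  position 12–14: sit any sit
  position 15–17: sit any sit
  position 17–19: sit any sit
  position 19–21: sit any sit
  position 47–49: sit any sit

6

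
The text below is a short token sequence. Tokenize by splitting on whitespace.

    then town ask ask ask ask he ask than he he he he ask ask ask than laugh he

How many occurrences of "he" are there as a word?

6

Scanning the 19 tokens for "he":
  position 7: he
  position 10: he
  position 11: he
  position 12: he
  position 13: he
  position 19: he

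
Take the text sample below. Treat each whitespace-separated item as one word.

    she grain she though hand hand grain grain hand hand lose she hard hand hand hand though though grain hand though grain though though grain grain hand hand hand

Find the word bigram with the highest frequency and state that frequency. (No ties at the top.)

"hand hand", 6 times

Bigram frequencies (highest first):
  hand hand: 6
  grain hand: 3
  though grain: 3
  grain grain: 2
  hand though: 2
  though though: 2
  … (10 more, each ≤ 1)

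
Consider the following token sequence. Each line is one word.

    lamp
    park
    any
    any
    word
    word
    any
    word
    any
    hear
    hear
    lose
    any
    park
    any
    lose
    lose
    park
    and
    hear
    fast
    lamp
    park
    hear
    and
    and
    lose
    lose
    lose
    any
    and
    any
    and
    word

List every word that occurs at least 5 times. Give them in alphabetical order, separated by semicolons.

Unigram counts meeting the condition (at least 5 times):
  and: 5
  any: 8
  lose: 6

and; any; lose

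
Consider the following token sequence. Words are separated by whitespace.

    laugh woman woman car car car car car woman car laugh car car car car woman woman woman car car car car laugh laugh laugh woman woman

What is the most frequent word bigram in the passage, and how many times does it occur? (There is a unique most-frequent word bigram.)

"car car", 10 times

Bigram frequencies (highest first):
  car car: 10
  woman woman: 4
  woman car: 3
  laugh woman: 2
  car woman: 2
  car laugh: 2
  … (2 more, each ≤ 2)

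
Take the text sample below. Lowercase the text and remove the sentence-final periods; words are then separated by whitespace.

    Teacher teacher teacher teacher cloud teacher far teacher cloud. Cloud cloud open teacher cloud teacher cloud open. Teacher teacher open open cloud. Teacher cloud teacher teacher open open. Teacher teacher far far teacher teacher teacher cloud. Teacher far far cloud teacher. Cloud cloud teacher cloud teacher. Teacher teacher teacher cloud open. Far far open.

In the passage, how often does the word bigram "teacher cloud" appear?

Scanning the 53 overlapping bigram windows for "teacher cloud":
  position 4–5: teacher cloud
  position 8–9: teacher cloud
  position 13–14: teacher cloud
  position 15–16: teacher cloud
  position 23–24: teacher cloud
  position 35–36: teacher cloud
  position 41–42: teacher cloud
  position 44–45: teacher cloud
  position 49–50: teacher cloud

9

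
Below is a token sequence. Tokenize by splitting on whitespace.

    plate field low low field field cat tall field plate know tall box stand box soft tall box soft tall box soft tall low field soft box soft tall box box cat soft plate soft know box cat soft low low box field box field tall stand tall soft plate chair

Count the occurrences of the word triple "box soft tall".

Scanning the 49 overlapping trigram windows for "box soft tall":
  position 15–17: box soft tall
  position 18–20: box soft tall
  position 21–23: box soft tall
  position 27–29: box soft tall

4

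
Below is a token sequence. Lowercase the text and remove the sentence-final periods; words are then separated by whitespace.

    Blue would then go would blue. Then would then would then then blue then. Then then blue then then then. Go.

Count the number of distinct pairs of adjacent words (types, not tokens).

9

21 tokens → 20 bigram windows in total.
Repeated bigrams (each contributes count−1 duplicates):
  then then: 5
  blue then: 3
  would then: 3
  then blue: 2
  then go: 2
  then would: 2
11 duplicate windows → 20 − 11 = 9 distinct.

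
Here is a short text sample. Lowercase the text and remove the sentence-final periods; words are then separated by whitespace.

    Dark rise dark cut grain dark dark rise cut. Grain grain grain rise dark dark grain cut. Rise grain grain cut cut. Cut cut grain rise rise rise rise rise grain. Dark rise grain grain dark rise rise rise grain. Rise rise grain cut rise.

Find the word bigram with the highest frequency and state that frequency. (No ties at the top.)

"rise rise", 7 times

Bigram frequencies (highest first):
  rise rise: 7
  rise grain: 5
  dark rise: 4
  grain grain: 4
  cut grain: 3
  grain dark: 3
  … (9 more, each ≤ 3)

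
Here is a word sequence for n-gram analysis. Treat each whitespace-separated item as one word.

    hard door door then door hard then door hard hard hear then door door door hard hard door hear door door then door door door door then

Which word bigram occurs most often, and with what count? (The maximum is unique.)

"door door", 7 times

Bigram frequencies (highest first):
  door door: 7
  then door: 4
  door then: 3
  door hard: 3
  hard door: 2
  hard hard: 2
  … (5 more, each ≤ 1)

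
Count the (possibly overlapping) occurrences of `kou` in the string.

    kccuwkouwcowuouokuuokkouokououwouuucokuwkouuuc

Sliding a length-3 window over the 46 characters (44 positions):
  position 6–8: kou
  position 22–24: kou
  position 26–28: kou
  position 41–43: kou

4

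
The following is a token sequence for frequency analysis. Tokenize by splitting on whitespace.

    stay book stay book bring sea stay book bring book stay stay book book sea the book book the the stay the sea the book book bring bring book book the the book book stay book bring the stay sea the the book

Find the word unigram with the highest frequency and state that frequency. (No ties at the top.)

"book", 16 times

Unigram frequencies (highest first):
  book: 16
  the: 10
  stay: 8
  bring: 5
  sea: 4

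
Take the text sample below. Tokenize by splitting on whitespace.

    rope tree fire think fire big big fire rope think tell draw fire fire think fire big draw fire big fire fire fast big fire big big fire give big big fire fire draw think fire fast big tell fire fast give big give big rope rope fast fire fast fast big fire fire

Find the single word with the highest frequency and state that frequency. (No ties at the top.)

Unigram frequencies (highest first):
  fire: 18
  big: 13
  fast: 6
  rope: 4
  think: 4
  draw: 3
  … (3 more, each ≤ 3)

"fire", 18 times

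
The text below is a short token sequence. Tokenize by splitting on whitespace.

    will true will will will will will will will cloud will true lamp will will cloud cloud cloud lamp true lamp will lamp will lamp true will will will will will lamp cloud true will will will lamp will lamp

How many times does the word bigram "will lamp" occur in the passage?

5

Scanning the 39 overlapping bigram windows for "will lamp":
  position 22–23: will lamp
  position 24–25: will lamp
  position 31–32: will lamp
  position 37–38: will lamp
  position 39–40: will lamp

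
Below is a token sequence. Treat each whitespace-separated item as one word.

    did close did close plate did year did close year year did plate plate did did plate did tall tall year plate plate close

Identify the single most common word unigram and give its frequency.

"did", 8 times

Unigram frequencies (highest first):
  did: 8
  plate: 6
  close: 4
  year: 4
  tall: 2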